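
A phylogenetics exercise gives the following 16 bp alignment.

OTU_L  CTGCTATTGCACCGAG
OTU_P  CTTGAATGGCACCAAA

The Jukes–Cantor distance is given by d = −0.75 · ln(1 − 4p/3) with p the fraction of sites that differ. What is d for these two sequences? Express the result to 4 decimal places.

0.5199

Mismatches occur at site 3 (G/T), site 4 (C/G), site 5 (T/A), site 8 (T/G), site 14 (G/A), site 16 (G/A).
p = 6/16 = 0.375000.
d = −0.75 · ln(1 − (4/3)·0.375000) = −0.75 · ln(0.500000) = −0.75 · (-0.693147) = 0.5199.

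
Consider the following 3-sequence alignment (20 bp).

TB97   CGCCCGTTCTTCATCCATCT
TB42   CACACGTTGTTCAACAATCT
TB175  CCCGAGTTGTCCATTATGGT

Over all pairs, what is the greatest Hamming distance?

10

Pairwise Hamming distances:
  TB97 vs TB42: 5
  TB97 vs TB175: 10
  TB42 vs TB175: 9
The largest is 10, between TB97 and TB175.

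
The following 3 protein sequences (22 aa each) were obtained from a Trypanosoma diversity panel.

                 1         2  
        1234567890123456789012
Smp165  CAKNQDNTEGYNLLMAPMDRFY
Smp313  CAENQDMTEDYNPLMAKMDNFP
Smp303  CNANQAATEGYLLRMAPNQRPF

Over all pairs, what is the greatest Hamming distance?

14

Pairwise Hamming distances:
  Smp165 vs Smp313: 7
  Smp165 vs Smp303: 10
  Smp313 vs Smp303: 14
The largest is 14, between Smp313 and Smp303.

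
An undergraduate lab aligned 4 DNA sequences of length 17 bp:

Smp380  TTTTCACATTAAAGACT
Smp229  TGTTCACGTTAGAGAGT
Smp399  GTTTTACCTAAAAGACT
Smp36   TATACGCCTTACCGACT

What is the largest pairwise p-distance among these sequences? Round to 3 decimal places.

0.471

Pairwise Hamming distances:
  Smp380 vs Smp229: 4
  Smp380 vs Smp399: 4
  Smp380 vs Smp36: 6
  Smp229 vs Smp399: 7
  Smp229 vs Smp36: 7
  Smp399 vs Smp36: 8
The largest is 8 mismatches, between Smp399 and Smp36; p = 8/17 = 0.471.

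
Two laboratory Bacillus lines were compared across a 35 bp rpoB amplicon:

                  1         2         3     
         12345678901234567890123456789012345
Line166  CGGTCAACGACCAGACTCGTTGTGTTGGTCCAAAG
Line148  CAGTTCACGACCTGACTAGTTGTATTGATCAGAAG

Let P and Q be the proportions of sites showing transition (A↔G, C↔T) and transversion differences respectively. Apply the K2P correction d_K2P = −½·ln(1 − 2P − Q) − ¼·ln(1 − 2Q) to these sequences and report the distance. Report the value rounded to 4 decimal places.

0.3203

The sequences differ at positions 2 (G/A, transition), 5 (C/T, transition), 6 (A/C, transversion), 13 (A/T, transversion), 18 (C/A, transversion), 24 (G/A, transition), 28 (G/A, transition), 31 (C/A, transversion), 32 (A/G, transition).
Of the 9 differences, 5 transitions and 4 transversions over 35 sites: P = 5/35 = 0.142857, Q = 4/35 = 0.114286.
d = −0.5·ln(0.600000) − 0.25·ln(0.771428) = −0.5·(-0.510826) − 0.25·(-0.259512) = 0.3203.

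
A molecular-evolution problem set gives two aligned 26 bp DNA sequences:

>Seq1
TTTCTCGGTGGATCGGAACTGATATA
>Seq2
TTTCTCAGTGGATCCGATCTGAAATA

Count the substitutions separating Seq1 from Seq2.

Differing sites — 7:G/A; 15:G/C; 18:A/T; 23:T/A.
That gives 4 mismatches out of 26 aligned sites, so the Hamming distance is 4.

4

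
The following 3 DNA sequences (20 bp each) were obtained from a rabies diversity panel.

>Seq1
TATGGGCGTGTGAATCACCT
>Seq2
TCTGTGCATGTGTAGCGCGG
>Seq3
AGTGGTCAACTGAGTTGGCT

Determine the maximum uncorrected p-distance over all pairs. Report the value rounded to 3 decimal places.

Pairwise Hamming distances:
  Seq1 vs Seq2: 8
  Seq1 vs Seq3: 10
  Seq2 vs Seq3: 13
The largest is 13 mismatches, between Seq2 and Seq3; p = 13/20 = 0.650.

0.650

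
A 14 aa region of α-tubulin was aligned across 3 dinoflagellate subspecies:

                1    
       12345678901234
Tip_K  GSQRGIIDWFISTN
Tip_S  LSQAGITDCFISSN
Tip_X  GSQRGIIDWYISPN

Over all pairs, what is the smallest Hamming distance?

Pairwise Hamming distances:
  Tip_K vs Tip_S: 5
  Tip_K vs Tip_X: 2
  Tip_S vs Tip_X: 6
The smallest is 2, between Tip_K and Tip_X.

2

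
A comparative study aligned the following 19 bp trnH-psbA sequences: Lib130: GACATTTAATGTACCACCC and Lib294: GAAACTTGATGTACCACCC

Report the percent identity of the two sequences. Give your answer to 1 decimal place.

84.2%

Mismatches occur at site 3 (C↔A), site 5 (T↔C), site 8 (A↔G).
16 of the 19 sites match, so the percent identity is 16/19 × 100 = 84.2%.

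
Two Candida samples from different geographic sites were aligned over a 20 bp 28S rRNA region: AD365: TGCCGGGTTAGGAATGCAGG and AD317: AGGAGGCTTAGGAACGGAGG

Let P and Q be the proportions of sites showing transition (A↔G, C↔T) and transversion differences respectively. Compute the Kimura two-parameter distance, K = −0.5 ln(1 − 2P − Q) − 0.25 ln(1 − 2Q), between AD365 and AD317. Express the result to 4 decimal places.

0.3887

Mismatches occur at site 1 (T/A, transversion), site 3 (C/G, transversion), site 4 (C/A, transversion), site 7 (G/C, transversion), site 15 (T/C, transition), site 17 (C/G, transversion).
Of the 6 differences, 1 transition and 5 transversions over 20 sites: P = 1/20 = 0.050000, Q = 5/20 = 0.250000.
d = −0.5·ln(0.650000) − 0.25·ln(0.500000) = −0.5·(-0.430783) − 0.25·(-0.693147) = 0.3887.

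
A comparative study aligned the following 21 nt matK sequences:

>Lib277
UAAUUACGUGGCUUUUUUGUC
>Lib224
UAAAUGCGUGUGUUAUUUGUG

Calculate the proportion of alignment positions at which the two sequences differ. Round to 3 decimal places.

The sequences differ at positions 4 (U/A), 6 (A/G), 11 (G/U), 12 (C/G), 15 (U/A), 21 (C/G).
There are 6 differences over 21 sites, so p = 6/21 = 0.286.

0.286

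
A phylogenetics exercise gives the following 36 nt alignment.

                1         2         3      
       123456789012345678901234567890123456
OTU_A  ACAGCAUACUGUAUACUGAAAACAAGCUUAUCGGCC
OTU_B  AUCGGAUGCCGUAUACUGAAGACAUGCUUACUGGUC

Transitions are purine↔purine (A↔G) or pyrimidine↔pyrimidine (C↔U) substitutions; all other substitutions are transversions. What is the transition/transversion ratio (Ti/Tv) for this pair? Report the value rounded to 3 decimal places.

Differing sites — 2:C/U (Ti); 3:A/C (Tv); 5:C/G (Tv); 8:A/G (Ti); 10:U/C (Ti); 21:A/G (Ti); 25:A/U (Tv); 31:U/C (Ti); 32:C/U (Ti); 35:C/U (Ti).
Of the 10 differences, 7 transitions and 3 transversions, so Ti/Tv = 7/3 = 2.333.

2.333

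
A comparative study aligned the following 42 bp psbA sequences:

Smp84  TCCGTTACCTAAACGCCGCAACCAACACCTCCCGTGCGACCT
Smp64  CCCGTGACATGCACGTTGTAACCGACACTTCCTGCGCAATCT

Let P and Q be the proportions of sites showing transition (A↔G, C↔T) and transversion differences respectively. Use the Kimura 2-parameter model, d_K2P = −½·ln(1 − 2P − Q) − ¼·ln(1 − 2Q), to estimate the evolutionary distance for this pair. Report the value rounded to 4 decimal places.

0.4908

Differing sites — 1:T/C (Ti); 6:T/G (Tv); 9:C/A (Tv); 11:A/G (Ti); 12:A/C (Tv); 16:C/T (Ti); 17:C/T (Ti); 19:C/T (Ti); 24:A/G (Ti); 29:C/T (Ti); 33:C/T (Ti); 35:T/C (Ti); 38:G/A (Ti); 40:C/T (Ti).
Of the 14 differences, 11 transitions and 3 transversions over 42 sites: P = 11/42 = 0.261905, Q = 3/42 = 0.071429.
d = −0.5·ln(0.404761) − 0.25·ln(0.857142) = −0.5·(-0.904459) − 0.25·(-0.154152) = 0.4908.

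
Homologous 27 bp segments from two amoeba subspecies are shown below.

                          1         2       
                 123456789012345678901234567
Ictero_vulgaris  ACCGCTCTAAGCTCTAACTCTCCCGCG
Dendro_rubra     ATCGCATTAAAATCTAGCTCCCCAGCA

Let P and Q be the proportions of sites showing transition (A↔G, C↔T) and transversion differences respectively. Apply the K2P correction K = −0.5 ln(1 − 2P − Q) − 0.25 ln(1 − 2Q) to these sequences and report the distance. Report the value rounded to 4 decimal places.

Differing sites — 2:C/T (Ti); 6:T/A (Tv); 7:C/T (Ti); 11:G/A (Ti); 12:C/A (Tv); 17:A/G (Ti); 21:T/C (Ti); 24:C/A (Tv); 27:G/A (Ti).
Of the 9 differences, 6 transitions and 3 transversions over 27 sites: P = 6/27 = 0.222222, Q = 3/27 = 0.111111.
d = −0.5·ln(0.444445) − 0.25·ln(0.777778) = −0.5·(-0.810929) − 0.25·(-0.251314) = 0.4683.

0.4683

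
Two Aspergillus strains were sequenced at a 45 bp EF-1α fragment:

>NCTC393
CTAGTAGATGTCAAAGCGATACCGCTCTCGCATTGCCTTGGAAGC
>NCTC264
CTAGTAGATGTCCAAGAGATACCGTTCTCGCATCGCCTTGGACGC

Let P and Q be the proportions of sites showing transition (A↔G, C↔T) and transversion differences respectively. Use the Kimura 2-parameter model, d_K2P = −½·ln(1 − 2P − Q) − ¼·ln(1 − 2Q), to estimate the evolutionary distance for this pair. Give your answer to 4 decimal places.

0.1203

The sequences differ at positions 13 (A/C, transversion), 17 (C/A, transversion), 25 (C/T, transition), 34 (T/C, transition), 43 (A/C, transversion).
Of the 5 differences, 2 transitions and 3 transversions over 45 sites: P = 2/45 = 0.044444, Q = 3/45 = 0.066667.
d = −0.5·ln(0.844445) − 0.25·ln(0.866666) = −0.5·(-0.169076) − 0.25·(-0.143102) = 0.1203.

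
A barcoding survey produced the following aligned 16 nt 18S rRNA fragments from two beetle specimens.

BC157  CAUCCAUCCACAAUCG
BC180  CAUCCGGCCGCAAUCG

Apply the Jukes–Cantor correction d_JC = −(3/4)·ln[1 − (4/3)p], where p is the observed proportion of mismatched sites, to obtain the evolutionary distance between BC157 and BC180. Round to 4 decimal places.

0.2158

Mismatches occur at site 6 (A→G), site 7 (U→G), site 10 (A→G).
p = 3/16 = 0.187500.
d = −0.75 · ln(1 − (4/3)·0.187500) = −0.75 · ln(0.750000) = −0.75 · (-0.287682) = 0.2158.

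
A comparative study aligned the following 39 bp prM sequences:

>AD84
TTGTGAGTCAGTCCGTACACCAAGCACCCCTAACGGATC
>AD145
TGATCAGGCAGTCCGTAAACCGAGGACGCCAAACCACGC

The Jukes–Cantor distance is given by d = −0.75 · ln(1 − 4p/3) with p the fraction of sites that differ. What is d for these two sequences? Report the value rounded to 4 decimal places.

Mismatches occur at site 2 (T→G), site 3 (G→A), site 5 (G→C), site 8 (T→G), site 18 (C→A), site 22 (A→G), site 25 (C→G), site 28 (C→G), site 31 (T→A), site 35 (G→C), site 36 (G→A), site 37 (A→C), site 38 (T→G).
p = 13/39 = 0.333333.
d = −0.75 · ln(1 − (4/3)·0.333333) = −0.75 · ln(0.555556) = −0.75 · (-0.587786) = 0.4408.

0.4408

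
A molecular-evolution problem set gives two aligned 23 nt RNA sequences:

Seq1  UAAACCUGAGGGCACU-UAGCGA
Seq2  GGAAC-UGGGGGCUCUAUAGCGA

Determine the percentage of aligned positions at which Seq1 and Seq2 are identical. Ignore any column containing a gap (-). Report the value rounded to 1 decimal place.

Excluding the 2 gap columns leaves 21 comparable sites.
The sequences differ at positions 1 (U/G), 2 (A/G), 9 (A/G), 14 (A/U).
17 of the 21 comparable sites match, so the percent identity is 17/21 × 100 = 81.0%.

81.0%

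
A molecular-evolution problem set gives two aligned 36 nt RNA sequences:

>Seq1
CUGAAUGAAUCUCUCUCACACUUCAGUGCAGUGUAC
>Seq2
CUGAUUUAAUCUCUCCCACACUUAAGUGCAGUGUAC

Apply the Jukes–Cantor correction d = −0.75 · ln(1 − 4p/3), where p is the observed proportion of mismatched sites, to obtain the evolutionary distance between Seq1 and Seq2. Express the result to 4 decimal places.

Mismatches occur at site 5 (A/U), site 7 (G/U), site 16 (U/C), site 24 (C/A).
p = 4/36 = 0.111111.
d = −0.75 · ln(1 − (4/3)·0.111111) = −0.75 · ln(0.851852) = −0.75 · (-0.160342) = 0.1203.

0.1203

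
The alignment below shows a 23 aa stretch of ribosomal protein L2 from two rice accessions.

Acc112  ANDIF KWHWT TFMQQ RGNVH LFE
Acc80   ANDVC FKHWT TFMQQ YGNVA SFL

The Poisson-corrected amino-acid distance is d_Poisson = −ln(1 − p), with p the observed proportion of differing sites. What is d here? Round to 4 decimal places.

Mismatches occur at site 4 (I→V), site 5 (F→C), site 6 (K→F), site 7 (W→K), site 16 (R→Y), site 20 (H→A), site 21 (L→S), site 23 (E→L).
p = 8/23 = 0.347826.
d = −ln(1 − 0.347826) = −ln(0.652174) = 0.4274.

0.4274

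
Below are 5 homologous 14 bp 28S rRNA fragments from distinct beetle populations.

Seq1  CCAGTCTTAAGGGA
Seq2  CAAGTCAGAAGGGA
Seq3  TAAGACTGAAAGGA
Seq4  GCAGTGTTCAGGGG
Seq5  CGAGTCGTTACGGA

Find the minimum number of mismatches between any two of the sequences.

3

Pairwise Hamming distances:
  Seq1 vs Seq2: 3
  Seq1 vs Seq3: 5
  Seq1 vs Seq4: 4
  Seq1 vs Seq5: 4
  Seq2 vs Seq3: 4
  Seq2 vs Seq4: 7
  Seq2 vs Seq5: 5
  Seq3 vs Seq4: 8
  Seq3 vs Seq5: 7
  Seq4 vs Seq5: 7
The smallest is 3, between Seq1 and Seq2.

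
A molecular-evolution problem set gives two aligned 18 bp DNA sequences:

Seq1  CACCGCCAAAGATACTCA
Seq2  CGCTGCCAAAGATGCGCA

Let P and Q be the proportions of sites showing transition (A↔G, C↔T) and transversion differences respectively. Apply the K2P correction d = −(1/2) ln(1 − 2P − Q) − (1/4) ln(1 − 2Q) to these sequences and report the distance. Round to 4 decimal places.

Mismatches occur at site 2 (A/G, transition), site 4 (C/T, transition), site 14 (A/G, transition), site 16 (T/G, transversion).
Of the 4 differences, 3 transitions and 1 transversion over 18 sites: P = 3/18 = 0.166667, Q = 1/18 = 0.055556.
d = −0.5·ln(0.611110) − 0.25·ln(0.888888) = −0.5·(-0.492478) − 0.25·(-0.117784) = 0.2757.

0.2757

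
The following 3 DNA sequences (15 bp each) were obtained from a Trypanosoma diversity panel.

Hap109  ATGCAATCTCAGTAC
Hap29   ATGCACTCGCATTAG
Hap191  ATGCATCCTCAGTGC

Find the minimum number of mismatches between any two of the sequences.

3

Pairwise Hamming distances:
  Hap109 vs Hap29: 4
  Hap109 vs Hap191: 3
  Hap29 vs Hap191: 6
The smallest is 3, between Hap109 and Hap191.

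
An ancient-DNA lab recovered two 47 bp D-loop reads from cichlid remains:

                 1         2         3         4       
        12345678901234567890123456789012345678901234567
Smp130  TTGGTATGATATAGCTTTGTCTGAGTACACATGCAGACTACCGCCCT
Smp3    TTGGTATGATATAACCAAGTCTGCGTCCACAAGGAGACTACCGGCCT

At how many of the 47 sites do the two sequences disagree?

9

Mismatches occur at site 14 (G→A), site 16 (T→C), site 17 (T→A), site 18 (T→A), site 24 (A→C), site 27 (A→C), site 32 (T→A), site 34 (C→G), site 44 (C→G).
That gives 9 mismatches out of 47 aligned sites, so the Hamming distance is 9.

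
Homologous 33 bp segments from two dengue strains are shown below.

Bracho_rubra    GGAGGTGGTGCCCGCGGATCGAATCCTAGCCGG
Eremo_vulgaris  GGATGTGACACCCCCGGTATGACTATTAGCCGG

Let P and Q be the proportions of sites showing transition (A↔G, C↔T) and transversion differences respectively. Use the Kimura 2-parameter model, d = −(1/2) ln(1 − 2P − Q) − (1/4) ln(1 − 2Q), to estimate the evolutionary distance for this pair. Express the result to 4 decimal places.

0.4446

Differing sites — 4:G/T (Tv); 8:G/A (Ti); 9:T/C (Ti); 10:G/A (Ti); 14:G/C (Tv); 18:A/T (Tv); 19:T/A (Tv); 20:C/T (Ti); 23:A/C (Tv); 25:C/A (Tv); 26:C/T (Ti).
Of the 11 differences, 5 transitions and 6 transversions over 33 sites: P = 5/33 = 0.151515, Q = 6/33 = 0.181818.
d = −0.5·ln(0.515152) − 0.25·ln(0.636364) = −0.5·(-0.663293) − 0.25·(-0.451985) = 0.4446.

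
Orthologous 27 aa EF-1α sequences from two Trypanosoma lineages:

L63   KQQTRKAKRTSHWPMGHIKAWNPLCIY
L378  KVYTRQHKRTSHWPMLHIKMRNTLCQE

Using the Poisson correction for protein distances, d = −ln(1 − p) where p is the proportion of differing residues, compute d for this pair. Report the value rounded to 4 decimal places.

Mismatches occur at site 2 (Q/V), site 3 (Q/Y), site 6 (K/Q), site 7 (A/H), site 16 (G/L), site 20 (A/M), site 21 (W/R), site 23 (P/T), site 26 (I/Q), site 27 (Y/E).
p = 10/27 = 0.370370.
d = −ln(1 − 0.370370) = −ln(0.629630) = 0.4626.

0.4626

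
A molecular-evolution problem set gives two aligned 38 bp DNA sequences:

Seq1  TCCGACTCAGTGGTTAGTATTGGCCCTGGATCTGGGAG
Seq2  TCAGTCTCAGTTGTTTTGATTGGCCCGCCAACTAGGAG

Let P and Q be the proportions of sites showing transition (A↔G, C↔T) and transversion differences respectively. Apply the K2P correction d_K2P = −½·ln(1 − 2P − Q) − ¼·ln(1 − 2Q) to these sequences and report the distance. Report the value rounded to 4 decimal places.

0.3765

Mismatches occur at site 3 (C↔A, transversion), site 5 (A↔T, transversion), site 12 (G↔T, transversion), site 16 (A↔T, transversion), site 17 (G↔T, transversion), site 18 (T↔G, transversion), site 27 (T↔G, transversion), site 28 (G↔C, transversion), site 29 (G↔C, transversion), site 31 (T↔A, transversion), site 34 (G↔A, transition).
Of the 11 differences, 1 transition and 10 transversions over 38 sites: P = 1/38 = 0.026316, Q = 10/38 = 0.263158.
d = −0.5·ln(0.684210) − 0.25·ln(0.473684) = −0.5·(-0.379490) − 0.25·(-0.747215) = 0.3765.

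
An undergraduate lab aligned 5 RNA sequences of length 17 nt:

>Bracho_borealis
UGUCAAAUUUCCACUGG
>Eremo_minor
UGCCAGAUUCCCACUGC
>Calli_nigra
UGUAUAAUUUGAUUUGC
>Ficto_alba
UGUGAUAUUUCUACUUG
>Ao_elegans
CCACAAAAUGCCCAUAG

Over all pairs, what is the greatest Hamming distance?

13

Pairwise Hamming distances:
  Bracho_borealis vs Eremo_minor: 4
  Bracho_borealis vs Calli_nigra: 7
  Bracho_borealis vs Ficto_alba: 4
  Bracho_borealis vs Ao_elegans: 8
  Eremo_minor vs Calli_nigra: 9
  Eremo_minor vs Ficto_alba: 7
  Eremo_minor vs Ao_elegans: 10
  Calli_nigra vs Ficto_alba: 9
  Calli_nigra vs Ao_elegans: 13
  Ficto_alba vs Ao_elegans: 11
The largest is 13, between Calli_nigra and Ao_elegans.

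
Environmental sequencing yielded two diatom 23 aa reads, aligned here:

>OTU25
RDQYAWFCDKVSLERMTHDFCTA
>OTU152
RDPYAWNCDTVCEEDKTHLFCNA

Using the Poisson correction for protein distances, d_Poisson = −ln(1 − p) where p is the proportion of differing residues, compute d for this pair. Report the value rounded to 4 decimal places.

0.4964

The sequences differ at positions 3 (Q/P), 7 (F/N), 10 (K/T), 12 (S/C), 13 (L/E), 15 (R/D), 16 (M/K), 19 (D/L), 22 (T/N).
p = 9/23 = 0.391304.
d = −ln(1 − 0.391304) = −ln(0.608696) = 0.4964.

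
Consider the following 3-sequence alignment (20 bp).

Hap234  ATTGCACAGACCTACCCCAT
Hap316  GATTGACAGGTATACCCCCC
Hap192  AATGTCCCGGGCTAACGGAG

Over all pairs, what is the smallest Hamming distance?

Pairwise Hamming distances:
  Hap234 vs Hap316: 9
  Hap234 vs Hap192: 10
  Hap316 vs Hap192: 12
The smallest is 9, between Hap234 and Hap316.

9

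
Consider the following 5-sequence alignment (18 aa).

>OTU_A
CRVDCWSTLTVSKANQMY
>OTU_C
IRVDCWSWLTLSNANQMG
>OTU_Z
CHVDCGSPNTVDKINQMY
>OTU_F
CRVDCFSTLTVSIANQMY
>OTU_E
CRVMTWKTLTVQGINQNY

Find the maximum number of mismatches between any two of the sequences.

Pairwise Hamming distances:
  OTU_A vs OTU_C: 5
  OTU_A vs OTU_Z: 6
  OTU_A vs OTU_F: 2
  OTU_A vs OTU_E: 7
  OTU_C vs OTU_Z: 10
  OTU_C vs OTU_F: 6
  OTU_C vs OTU_E: 11
  OTU_Z vs OTU_F: 7
  OTU_Z vs OTU_E: 10
  OTU_F vs OTU_E: 8
The largest is 11, between OTU_C and OTU_E.

11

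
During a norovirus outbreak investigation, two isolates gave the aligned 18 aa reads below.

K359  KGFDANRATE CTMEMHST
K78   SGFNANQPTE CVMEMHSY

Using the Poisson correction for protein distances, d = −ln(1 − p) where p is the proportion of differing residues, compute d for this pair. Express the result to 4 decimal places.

0.4055

Mismatches occur at site 1 (K/S), site 4 (D/N), site 7 (R/Q), site 8 (A/P), site 12 (T/V), site 18 (T/Y).
p = 6/18 = 0.333333.
d = −ln(1 − 0.333333) = −ln(0.666667) = 0.4055.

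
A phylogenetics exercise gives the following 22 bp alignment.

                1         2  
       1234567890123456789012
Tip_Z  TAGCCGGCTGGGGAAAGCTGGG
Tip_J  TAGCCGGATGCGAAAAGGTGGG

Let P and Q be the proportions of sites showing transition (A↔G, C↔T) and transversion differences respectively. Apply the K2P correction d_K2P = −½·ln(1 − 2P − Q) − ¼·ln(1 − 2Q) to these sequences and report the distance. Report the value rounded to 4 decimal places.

0.2085

Differing sites — 8:C/A (Tv); 11:G/C (Tv); 13:G/A (Ti); 18:C/G (Tv).
Of the 4 differences, 1 transition and 3 transversions over 22 sites: P = 1/22 = 0.045455, Q = 3/22 = 0.136364.
d = −0.5·ln(0.772726) − 0.25·ln(0.727272) = −0.5·(-0.257831) − 0.25·(-0.318455) = 0.2085.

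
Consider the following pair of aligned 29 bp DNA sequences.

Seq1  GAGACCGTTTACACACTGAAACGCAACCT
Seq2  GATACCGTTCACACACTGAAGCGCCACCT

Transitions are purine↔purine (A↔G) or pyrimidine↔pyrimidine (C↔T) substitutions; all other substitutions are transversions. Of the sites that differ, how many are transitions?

Differing sites — 3:G/T (Tv); 10:T/C (Ti); 21:A/G (Ti); 25:A/C (Tv).
Of the 4 differences, 2 transitions and 2 transversions, so the answer is 2.

2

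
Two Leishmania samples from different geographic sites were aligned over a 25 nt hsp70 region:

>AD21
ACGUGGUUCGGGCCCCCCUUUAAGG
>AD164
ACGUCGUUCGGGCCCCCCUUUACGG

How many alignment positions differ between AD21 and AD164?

The sequences differ at positions 5 (G/C), 23 (A/C).
That gives 2 mismatches out of 25 aligned sites, so the Hamming distance is 2.

2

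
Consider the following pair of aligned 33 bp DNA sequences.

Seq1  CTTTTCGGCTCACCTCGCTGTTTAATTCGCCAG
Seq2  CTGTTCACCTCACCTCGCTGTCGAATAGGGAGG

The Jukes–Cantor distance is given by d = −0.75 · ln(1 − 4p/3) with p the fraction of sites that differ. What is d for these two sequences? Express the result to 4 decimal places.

0.3882

The sequences differ at positions 3 (T/G), 7 (G/A), 8 (G/C), 22 (T/C), 23 (T/G), 27 (T/A), 28 (C/G), 30 (C/G), 31 (C/A), 32 (A/G).
p = 10/33 = 0.303030.
d = −0.75 · ln(1 − (4/3)·0.303030) = −0.75 · ln(0.595960) = −0.75 · (-0.517582) = 0.3882.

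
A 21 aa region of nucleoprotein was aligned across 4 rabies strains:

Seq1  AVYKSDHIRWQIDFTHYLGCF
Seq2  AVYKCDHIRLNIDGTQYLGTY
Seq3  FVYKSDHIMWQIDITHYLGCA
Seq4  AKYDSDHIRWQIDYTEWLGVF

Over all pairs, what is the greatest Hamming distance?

10

Pairwise Hamming distances:
  Seq1 vs Seq2: 7
  Seq1 vs Seq3: 4
  Seq1 vs Seq4: 6
  Seq2 vs Seq3: 9
  Seq2 vs Seq4: 10
  Seq3 vs Seq4: 9
The largest is 10, between Seq2 and Seq4.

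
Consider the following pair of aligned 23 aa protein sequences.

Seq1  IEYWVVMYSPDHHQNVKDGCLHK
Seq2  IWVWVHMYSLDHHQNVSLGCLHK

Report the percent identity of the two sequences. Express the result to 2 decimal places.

The sequences differ at positions 2 (E/W), 3 (Y/V), 6 (V/H), 10 (P/L), 17 (K/S), 18 (D/L).
17 of the 23 sites match, so the percent identity is 17/23 × 100 = 73.91%.

73.91%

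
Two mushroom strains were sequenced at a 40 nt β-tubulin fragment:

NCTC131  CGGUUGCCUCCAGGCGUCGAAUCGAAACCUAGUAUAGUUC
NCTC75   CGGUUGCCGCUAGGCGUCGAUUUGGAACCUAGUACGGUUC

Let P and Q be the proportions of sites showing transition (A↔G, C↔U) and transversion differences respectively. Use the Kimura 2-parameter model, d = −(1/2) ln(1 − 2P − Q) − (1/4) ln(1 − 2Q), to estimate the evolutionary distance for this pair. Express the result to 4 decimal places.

The sequences differ at positions 9 (U/G, transversion), 11 (C/U, transition), 21 (A/U, transversion), 23 (C/U, transition), 25 (A/G, transition), 35 (U/C, transition), 36 (A/G, transition).
Of the 7 differences, 5 transitions and 2 transversions over 40 sites: P = 5/40 = 0.125000, Q = 2/40 = 0.050000.
d = −0.5·ln(0.700000) − 0.25·ln(0.900000) = −0.5·(-0.356675) − 0.25·(-0.105361) = 0.2047.

0.2047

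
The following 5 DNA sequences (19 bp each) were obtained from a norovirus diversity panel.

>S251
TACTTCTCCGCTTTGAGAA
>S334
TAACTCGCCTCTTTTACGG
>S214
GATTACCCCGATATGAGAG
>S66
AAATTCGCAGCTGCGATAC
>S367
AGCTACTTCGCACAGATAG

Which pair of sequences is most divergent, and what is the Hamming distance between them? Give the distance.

14

Pairwise Hamming distances:
  S251 vs S334: 8
  S251 vs S214: 7
  S251 vs S66: 8
  S251 vs S367: 9
  S334 vs S214: 11
  S334 vs S66: 10
  S334 vs S367: 14
  S214 vs S66: 10
  S214 vs S367: 10
  S66 vs S367: 10
The largest is 14, between S334 and S367.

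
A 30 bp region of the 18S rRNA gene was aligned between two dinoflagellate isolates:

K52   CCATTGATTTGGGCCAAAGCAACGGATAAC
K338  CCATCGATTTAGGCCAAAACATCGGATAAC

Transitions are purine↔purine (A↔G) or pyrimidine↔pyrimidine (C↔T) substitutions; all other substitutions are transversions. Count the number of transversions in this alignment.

1

Differing sites — 5:T/C (Ti); 11:G/A (Ti); 19:G/A (Ti); 22:A/T (Tv).
Of the 4 differences, 3 transitions and 1 transversion, so the answer is 1.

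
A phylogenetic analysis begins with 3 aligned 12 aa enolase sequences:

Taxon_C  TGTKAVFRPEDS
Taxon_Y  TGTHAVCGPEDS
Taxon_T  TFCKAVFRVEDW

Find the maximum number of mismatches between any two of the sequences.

7

Pairwise Hamming distances:
  Taxon_C vs Taxon_Y: 3
  Taxon_C vs Taxon_T: 4
  Taxon_Y vs Taxon_T: 7
The largest is 7, between Taxon_Y and Taxon_T.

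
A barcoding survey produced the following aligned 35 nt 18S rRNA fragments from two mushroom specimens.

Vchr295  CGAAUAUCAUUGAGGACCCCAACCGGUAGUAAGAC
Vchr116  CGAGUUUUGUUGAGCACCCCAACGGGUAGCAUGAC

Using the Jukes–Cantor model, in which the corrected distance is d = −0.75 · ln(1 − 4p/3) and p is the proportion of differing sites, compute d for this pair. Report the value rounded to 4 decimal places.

0.2726

Mismatches occur at site 4 (A→G), site 6 (A→U), site 8 (C→U), site 9 (A→G), site 15 (G→C), site 24 (C→G), site 30 (U→C), site 32 (A→U).
p = 8/35 = 0.228571.
d = −0.75 · ln(1 − (4/3)·0.228571) = −0.75 · ln(0.695239) = −0.75 · (-0.363500) = 0.2726.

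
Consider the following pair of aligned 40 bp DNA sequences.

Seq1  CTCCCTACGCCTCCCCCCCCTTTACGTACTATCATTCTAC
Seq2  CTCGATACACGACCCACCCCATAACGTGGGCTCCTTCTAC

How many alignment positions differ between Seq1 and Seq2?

Mismatches occur at site 4 (C→G), site 5 (C→A), site 9 (G→A), site 11 (C→G), site 12 (T→A), site 16 (C→A), site 21 (T→A), site 23 (T→A), site 28 (A→G), site 29 (C→G), site 30 (T→G), site 31 (A→C), site 34 (A→C).
That gives 13 mismatches out of 40 aligned sites, so the Hamming distance is 13.

13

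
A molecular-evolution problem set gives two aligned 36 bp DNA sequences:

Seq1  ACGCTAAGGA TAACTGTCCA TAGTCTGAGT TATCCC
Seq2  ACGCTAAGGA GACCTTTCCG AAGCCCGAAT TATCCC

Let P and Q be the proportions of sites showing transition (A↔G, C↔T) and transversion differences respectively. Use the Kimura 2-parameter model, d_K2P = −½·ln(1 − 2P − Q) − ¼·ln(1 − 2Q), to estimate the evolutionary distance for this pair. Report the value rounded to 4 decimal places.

The sequences differ at positions 11 (T/G, transversion), 13 (A/C, transversion), 16 (G/T, transversion), 20 (A/G, transition), 21 (T/A, transversion), 24 (T/C, transition), 26 (T/C, transition), 29 (G/A, transition).
Of the 8 differences, 4 transitions and 4 transversions over 36 sites: P = 4/36 = 0.111111, Q = 4/36 = 0.111111.
d = −0.5·ln(0.666667) − 0.25·ln(0.777778) = −0.5·(-0.405465) − 0.25·(-0.251314) = 0.2656.

0.2656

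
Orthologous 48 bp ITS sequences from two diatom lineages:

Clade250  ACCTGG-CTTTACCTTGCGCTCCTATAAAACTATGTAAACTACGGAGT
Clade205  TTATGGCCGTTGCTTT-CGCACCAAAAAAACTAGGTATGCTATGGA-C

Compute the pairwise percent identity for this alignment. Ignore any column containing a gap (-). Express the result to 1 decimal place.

Excluding the 3 gap columns leaves 45 comparable sites.
Mismatches occur at site 1 (A↔T), site 2 (C↔T), site 3 (C↔A), site 9 (T↔G), site 12 (A↔G), site 14 (C↔T), site 21 (T↔A), site 24 (T↔A), site 26 (T↔A), site 34 (T↔G), site 38 (A↔T), site 39 (A↔G), site 43 (C↔T), site 48 (T↔C).
31 of the 45 comparable sites match, so the percent identity is 31/45 × 100 = 68.9%.

68.9%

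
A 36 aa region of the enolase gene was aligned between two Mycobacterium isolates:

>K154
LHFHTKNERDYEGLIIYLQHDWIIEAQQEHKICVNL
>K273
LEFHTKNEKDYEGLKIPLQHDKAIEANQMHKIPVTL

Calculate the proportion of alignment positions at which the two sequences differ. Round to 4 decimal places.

0.2778

Differing sites — 2:H/E; 9:R/K; 15:I/K; 17:Y/P; 22:W/K; 23:I/A; 27:Q/N; 29:E/M; 33:C/P; 35:N/T.
There are 10 differences over 36 sites, so p = 10/36 = 0.2778.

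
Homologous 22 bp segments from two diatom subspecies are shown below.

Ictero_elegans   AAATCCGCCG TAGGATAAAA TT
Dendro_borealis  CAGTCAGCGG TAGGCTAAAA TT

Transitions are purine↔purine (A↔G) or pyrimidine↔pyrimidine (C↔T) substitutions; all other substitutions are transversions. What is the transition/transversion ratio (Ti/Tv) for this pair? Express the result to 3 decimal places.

The sequences differ at positions 1 (A/C, transversion), 3 (A/G, transition), 6 (C/A, transversion), 9 (C/G, transversion), 15 (A/C, transversion).
Of the 5 differences, 1 transition and 4 transversions, so Ti/Tv = 1/4 = 0.250.

0.250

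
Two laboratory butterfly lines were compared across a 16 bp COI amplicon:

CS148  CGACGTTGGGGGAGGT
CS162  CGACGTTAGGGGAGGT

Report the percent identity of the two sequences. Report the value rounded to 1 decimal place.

93.8%

The sequences differ at position 8 (G/A).
15 of the 16 sites match, so the percent identity is 15/16 × 100 = 93.8%.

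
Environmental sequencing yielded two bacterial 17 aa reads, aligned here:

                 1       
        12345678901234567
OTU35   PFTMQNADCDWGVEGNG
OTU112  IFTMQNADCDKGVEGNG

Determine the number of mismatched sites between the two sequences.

Differing sites — 1:P/I; 11:W/K.
That gives 2 mismatches out of 17 aligned sites, so the Hamming distance is 2.

2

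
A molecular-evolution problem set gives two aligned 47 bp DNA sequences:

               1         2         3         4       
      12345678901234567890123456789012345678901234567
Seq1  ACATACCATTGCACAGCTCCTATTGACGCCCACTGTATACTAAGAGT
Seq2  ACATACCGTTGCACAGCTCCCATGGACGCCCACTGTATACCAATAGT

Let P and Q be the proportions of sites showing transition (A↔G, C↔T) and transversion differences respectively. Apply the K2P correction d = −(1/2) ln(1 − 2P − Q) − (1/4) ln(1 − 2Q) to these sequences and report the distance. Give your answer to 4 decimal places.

0.1155

Differing sites — 8:A/G (Ti); 21:T/C (Ti); 24:T/G (Tv); 41:T/C (Ti); 44:G/T (Tv).
Of the 5 differences, 3 transitions and 2 transversions over 47 sites: P = 3/47 = 0.063830, Q = 2/47 = 0.042553.
d = −0.5·ln(0.829787) − 0.25·ln(0.914894) = −0.5·(-0.186586) − 0.25·(-0.088947) = 0.1155.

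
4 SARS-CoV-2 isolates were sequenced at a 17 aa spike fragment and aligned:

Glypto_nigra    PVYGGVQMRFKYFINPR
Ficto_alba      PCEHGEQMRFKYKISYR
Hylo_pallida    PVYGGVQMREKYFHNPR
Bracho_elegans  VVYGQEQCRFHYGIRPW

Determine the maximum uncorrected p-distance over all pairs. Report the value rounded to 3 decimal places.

0.647

Pairwise Hamming distances:
  Glypto_nigra vs Ficto_alba: 7
  Glypto_nigra vs Hylo_pallida: 2
  Glypto_nigra vs Bracho_elegans: 8
  Ficto_alba vs Hylo_pallida: 9
  Ficto_alba vs Bracho_elegans: 11
  Hylo_pallida vs Bracho_elegans: 10
The largest is 11 mismatches, between Ficto_alba and Bracho_elegans; p = 11/17 = 0.647.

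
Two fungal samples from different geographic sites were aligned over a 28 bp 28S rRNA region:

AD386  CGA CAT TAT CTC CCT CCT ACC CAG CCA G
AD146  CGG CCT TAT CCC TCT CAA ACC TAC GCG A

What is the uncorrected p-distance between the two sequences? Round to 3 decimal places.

The sequences differ at positions 3 (A/G), 5 (A/C), 11 (T/C), 13 (C/T), 17 (C/A), 18 (T/A), 22 (C/T), 24 (G/C), 25 (C/G), 27 (A/G), 28 (G/A).
There are 11 differences over 28 sites, so p = 11/28 = 0.393.

0.393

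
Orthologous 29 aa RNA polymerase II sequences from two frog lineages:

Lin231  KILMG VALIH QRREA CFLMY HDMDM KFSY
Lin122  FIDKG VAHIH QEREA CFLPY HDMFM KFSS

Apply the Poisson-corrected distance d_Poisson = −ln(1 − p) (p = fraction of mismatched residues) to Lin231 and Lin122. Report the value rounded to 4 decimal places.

The sequences differ at positions 1 (K/F), 3 (L/D), 4 (M/K), 8 (L/H), 12 (R/E), 19 (M/P), 24 (D/F), 29 (Y/S).
p = 8/29 = 0.275862.
d = −ln(1 − 0.275862) = −ln(0.724138) = 0.3228.

0.3228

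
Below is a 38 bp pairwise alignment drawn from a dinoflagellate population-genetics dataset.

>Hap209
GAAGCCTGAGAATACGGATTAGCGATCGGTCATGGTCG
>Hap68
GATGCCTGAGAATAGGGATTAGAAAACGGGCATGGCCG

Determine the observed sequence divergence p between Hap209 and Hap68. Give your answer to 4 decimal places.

0.1842

Differing sites — 3:A/T; 15:C/G; 23:C/A; 24:G/A; 26:T/A; 30:T/G; 36:T/C.
There are 7 differences over 38 sites, so p = 7/38 = 0.1842.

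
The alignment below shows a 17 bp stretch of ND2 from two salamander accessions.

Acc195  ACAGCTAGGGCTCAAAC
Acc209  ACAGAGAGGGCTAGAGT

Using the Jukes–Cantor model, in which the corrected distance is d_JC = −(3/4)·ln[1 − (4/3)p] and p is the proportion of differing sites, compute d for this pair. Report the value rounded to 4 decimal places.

The sequences differ at positions 5 (C/A), 6 (T/G), 13 (C/A), 14 (A/G), 16 (A/G), 17 (C/T).
p = 6/17 = 0.352941.
d = −0.75 · ln(1 − (4/3)·0.352941) = −0.75 · ln(0.529412) = −0.75 · (-0.635988) = 0.4770.

0.4770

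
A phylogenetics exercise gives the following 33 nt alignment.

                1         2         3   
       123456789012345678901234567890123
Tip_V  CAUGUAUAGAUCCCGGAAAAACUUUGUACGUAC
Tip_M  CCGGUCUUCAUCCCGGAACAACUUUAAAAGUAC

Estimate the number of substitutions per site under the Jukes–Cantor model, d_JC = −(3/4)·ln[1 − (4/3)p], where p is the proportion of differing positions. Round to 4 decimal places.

0.3390

Mismatches occur at site 2 (A/C), site 3 (U/G), site 6 (A/C), site 8 (A/U), site 9 (G/C), site 19 (A/C), site 26 (G/A), site 27 (U/A), site 29 (C/A).
p = 9/33 = 0.272727.
d = −0.75 · ln(1 − (4/3)·0.272727) = −0.75 · ln(0.636364) = −0.75 · (-0.451985) = 0.3390.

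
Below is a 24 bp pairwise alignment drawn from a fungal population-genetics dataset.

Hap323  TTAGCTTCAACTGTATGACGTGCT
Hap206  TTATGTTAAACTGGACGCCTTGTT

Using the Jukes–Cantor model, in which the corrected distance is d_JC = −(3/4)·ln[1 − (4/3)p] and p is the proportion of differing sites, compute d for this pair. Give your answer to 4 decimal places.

Differing sites — 4:G/T; 5:C/G; 8:C/A; 14:T/G; 16:T/C; 18:A/C; 20:G/T; 23:C/T.
p = 8/24 = 0.333333.
d = −0.75 · ln(1 − (4/3)·0.333333) = −0.75 · ln(0.555556) = −0.75 · (-0.587786) = 0.4408.

0.4408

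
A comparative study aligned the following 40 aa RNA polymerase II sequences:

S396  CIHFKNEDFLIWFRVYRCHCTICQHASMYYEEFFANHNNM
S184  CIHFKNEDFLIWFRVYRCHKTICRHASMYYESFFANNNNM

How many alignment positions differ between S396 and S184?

The sequences differ at positions 20 (C/K), 24 (Q/R), 32 (E/S), 37 (H/N).
That gives 4 mismatches out of 40 aligned sites, so the Hamming distance is 4.

4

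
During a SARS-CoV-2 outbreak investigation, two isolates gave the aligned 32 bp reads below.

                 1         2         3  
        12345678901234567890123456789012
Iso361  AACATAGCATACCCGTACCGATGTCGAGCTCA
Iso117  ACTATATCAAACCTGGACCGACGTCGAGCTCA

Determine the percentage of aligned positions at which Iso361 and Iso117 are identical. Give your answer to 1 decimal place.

Differing sites — 2:A/C; 3:C/T; 7:G/T; 10:T/A; 14:C/T; 16:T/G; 22:T/C.
25 of the 32 sites match, so the percent identity is 25/32 × 100 = 78.1%.

78.1%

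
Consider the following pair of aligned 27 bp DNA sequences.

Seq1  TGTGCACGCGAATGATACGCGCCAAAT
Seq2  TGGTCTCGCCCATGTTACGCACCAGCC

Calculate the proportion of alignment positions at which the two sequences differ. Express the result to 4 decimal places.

Differing sites — 3:T/G; 4:G/T; 6:A/T; 10:G/C; 11:A/C; 15:A/T; 21:G/A; 25:A/G; 26:A/C; 27:T/C.
There are 10 differences over 27 sites, so p = 10/27 = 0.3704.

0.3704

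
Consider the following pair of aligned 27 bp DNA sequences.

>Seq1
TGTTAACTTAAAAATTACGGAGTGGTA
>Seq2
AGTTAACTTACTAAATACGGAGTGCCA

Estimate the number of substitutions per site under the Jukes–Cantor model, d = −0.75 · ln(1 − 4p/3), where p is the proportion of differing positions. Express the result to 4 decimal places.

Mismatches occur at site 1 (T/A), site 11 (A/C), site 12 (A/T), site 15 (T/A), site 25 (G/C), site 26 (T/C).
p = 6/27 = 0.222222.
d = −0.75 · ln(1 − (4/3)·0.222222) = −0.75 · ln(0.703704) = −0.75 · (-0.351397) = 0.2635.

0.2635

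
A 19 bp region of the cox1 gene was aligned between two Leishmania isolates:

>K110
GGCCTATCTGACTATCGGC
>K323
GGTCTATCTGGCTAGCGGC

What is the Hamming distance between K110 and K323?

3

Differing sites — 3:C/T; 11:A/G; 15:T/G.
That gives 3 mismatches out of 19 aligned sites, so the Hamming distance is 3.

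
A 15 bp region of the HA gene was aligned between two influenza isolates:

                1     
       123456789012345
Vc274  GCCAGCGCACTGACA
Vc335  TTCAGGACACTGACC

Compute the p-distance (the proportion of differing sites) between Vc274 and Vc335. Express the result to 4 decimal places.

0.3333

Mismatches occur at site 1 (G↔T), site 2 (C↔T), site 6 (C↔G), site 7 (G↔A), site 15 (A↔C).
There are 5 differences over 15 sites, so p = 5/15 = 0.3333.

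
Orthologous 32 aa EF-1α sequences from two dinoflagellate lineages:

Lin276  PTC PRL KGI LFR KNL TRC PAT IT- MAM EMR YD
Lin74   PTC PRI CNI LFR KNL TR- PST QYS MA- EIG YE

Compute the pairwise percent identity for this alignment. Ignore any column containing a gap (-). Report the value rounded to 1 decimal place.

Excluding the 3 gap columns leaves 29 comparable sites.
The sequences differ at positions 6 (L/I), 7 (K/C), 8 (G/N), 20 (A/S), 22 (I/Q), 23 (T/Y), 29 (M/I), 30 (R/G), 32 (D/E).
20 of the 29 comparable sites match, so the percent identity is 20/29 × 100 = 69.0%.

69.0%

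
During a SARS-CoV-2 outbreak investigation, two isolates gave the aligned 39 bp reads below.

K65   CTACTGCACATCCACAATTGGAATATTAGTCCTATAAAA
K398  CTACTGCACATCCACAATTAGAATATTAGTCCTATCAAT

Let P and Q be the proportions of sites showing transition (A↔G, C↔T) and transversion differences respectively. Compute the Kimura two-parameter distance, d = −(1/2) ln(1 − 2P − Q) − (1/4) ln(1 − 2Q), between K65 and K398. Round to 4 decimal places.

Differing sites — 20:G/A (Ti); 36:A/C (Tv); 39:A/T (Tv).
Of the 3 differences, 1 transition and 2 transversions over 39 sites: P = 1/39 = 0.025641, Q = 2/39 = 0.051282.
d = −0.5·ln(0.897436) − 0.25·ln(0.897436) = −0.5·(-0.108213) − 0.25·(-0.108213) = 0.0812.

0.0812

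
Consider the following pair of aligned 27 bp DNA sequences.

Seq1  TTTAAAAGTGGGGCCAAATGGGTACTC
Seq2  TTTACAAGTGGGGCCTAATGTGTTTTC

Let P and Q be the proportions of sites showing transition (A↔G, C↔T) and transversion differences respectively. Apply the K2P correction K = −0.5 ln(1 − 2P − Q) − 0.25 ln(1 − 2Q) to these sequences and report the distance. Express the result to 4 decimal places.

Mismatches occur at site 5 (A/C, transversion), site 16 (A/T, transversion), site 21 (G/T, transversion), site 24 (A/T, transversion), site 25 (C/T, transition).
Of the 5 differences, 1 transition and 4 transversions over 27 sites: P = 1/27 = 0.037037, Q = 4/27 = 0.148148.
d = −0.5·ln(0.777778) − 0.25·ln(0.703704) = −0.5·(-0.251314) − 0.25·(-0.351397) = 0.2135.

0.2135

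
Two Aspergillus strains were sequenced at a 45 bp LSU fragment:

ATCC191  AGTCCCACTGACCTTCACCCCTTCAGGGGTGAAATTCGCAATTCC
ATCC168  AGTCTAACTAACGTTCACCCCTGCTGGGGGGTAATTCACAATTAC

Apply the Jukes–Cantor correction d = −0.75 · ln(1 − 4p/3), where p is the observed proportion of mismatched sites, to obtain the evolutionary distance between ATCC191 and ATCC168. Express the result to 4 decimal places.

The sequences differ at positions 5 (C/T), 6 (C/A), 10 (G/A), 13 (C/G), 23 (T/G), 25 (A/T), 30 (T/G), 32 (A/T), 38 (G/A), 44 (C/A).
p = 10/45 = 0.222222.
d = −0.75 · ln(1 − (4/3)·0.222222) = −0.75 · ln(0.703704) = −0.75 · (-0.351397) = 0.2635.

0.2635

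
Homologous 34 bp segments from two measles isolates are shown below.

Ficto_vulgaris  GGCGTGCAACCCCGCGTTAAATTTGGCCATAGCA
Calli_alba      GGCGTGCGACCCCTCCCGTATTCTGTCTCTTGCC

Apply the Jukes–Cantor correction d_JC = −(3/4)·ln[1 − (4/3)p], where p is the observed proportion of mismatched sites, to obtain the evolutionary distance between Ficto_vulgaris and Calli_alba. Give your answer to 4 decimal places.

Mismatches occur at site 8 (A↔G), site 14 (G↔T), site 16 (G↔C), site 17 (T↔C), site 18 (T↔G), site 19 (A↔T), site 21 (A↔T), site 23 (T↔C), site 26 (G↔T), site 28 (C↔T), site 29 (A↔C), site 31 (A↔T), site 34 (A↔C).
p = 13/34 = 0.382353.
d = −0.75 · ln(1 − (4/3)·0.382353) = −0.75 · ln(0.490196) = −0.75 · (-0.712950) = 0.5347.

0.5347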